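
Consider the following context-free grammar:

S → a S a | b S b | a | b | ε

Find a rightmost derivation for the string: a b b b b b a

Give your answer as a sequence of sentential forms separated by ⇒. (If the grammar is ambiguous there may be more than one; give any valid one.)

S ⇒ a S a ⇒ a b S b a ⇒ a b b S b b a ⇒ a b b b b b a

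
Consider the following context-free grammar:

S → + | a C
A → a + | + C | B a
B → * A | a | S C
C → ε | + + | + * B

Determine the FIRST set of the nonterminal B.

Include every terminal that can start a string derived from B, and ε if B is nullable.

We compute FIRST(B) using the standard algorithm.
FIRST(A) = {*, +, a}
FIRST(B) = {*, +, a}
FIRST(C) = {+, ε}
FIRST(S) = {+, a}
Therefore, FIRST(B) = {*, +, a}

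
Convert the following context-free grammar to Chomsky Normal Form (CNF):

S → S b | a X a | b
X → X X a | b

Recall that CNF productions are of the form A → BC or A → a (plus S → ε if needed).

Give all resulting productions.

TB → b; TA → a; S → b; X → b; S → S TB; S → TA X0; X0 → X TA; X → X X1; X1 → X TA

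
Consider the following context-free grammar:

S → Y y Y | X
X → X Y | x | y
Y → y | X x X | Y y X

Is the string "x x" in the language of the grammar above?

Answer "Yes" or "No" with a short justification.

No - no valid derivation exists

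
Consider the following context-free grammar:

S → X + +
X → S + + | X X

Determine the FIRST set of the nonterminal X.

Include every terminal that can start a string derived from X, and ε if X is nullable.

We compute FIRST(X) using the standard algorithm.
FIRST(S) = {}
FIRST(X) = {}
Therefore, FIRST(X) = {}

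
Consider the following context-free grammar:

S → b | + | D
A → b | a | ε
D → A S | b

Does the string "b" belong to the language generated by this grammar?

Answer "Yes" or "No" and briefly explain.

Yes - a valid derivation exists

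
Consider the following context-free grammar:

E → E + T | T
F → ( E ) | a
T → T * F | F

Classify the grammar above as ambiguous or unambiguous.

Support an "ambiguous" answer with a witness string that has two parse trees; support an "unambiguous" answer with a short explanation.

Unambiguous - every string in the language has a unique parse tree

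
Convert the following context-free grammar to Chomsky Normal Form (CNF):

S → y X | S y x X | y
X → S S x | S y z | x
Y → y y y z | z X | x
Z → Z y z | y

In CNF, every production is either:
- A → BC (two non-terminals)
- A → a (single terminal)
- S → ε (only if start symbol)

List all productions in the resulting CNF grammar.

TY → y; TX → x; S → y; TZ → z; X → x; Y → x; Z → y; S → TY X; S → S X0; X0 → TY X1; X1 → TX X; X → S X2; X2 → S TX; X → S X3; X3 → TY TZ; Y → TY X4; X4 → TY X5; X5 → TY TZ; Y → TZ X; Z → Z X6; X6 → TY TZ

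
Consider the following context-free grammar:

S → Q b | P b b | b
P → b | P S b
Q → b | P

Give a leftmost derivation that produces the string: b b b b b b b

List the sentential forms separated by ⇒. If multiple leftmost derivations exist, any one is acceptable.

S ⇒ P b b ⇒ P S b b b ⇒ b S b b b ⇒ b P b b b b b ⇒ b b b b b b b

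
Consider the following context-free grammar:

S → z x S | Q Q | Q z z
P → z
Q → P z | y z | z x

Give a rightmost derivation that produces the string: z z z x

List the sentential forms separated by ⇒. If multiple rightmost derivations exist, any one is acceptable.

S ⇒ Q Q ⇒ Q z x ⇒ P z z x ⇒ z z z x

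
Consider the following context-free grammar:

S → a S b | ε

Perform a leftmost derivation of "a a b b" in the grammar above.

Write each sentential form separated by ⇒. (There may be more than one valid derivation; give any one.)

S ⇒ a S b ⇒ a a S b b ⇒ a a b b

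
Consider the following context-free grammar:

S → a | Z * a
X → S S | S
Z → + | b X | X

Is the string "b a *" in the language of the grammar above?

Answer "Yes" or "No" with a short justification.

No - no valid derivation exists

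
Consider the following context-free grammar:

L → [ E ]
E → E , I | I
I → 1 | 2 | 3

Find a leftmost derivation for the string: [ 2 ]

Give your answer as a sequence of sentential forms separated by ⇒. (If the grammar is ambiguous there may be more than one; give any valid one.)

L ⇒ [ E ] ⇒ [ I ] ⇒ [ 2 ]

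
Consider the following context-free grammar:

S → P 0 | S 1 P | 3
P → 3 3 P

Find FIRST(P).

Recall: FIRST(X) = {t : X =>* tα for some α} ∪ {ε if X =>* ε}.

We compute FIRST(P) using the standard algorithm.
FIRST(P) = {3}
FIRST(S) = {3}
Therefore, FIRST(P) = {3}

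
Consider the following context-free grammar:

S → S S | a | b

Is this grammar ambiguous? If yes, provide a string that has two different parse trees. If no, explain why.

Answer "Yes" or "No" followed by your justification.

Yes - the string 'a b b a a a' has two distinct leftmost derivations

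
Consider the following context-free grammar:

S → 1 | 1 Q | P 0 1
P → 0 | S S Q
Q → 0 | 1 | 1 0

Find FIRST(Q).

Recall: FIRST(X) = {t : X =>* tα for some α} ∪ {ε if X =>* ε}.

We compute FIRST(Q) using the standard algorithm.
FIRST(P) = {0, 1}
FIRST(Q) = {0, 1}
FIRST(S) = {0, 1}
Therefore, FIRST(Q) = {0, 1}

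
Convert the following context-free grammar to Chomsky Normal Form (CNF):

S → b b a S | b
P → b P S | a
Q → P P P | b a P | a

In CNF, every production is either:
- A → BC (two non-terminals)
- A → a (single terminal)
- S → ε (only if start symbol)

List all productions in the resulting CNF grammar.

TB → b; TA → a; S → b; P → a; Q → a; S → TB X0; X0 → TB X1; X1 → TA S; P → TB X2; X2 → P S; Q → P X3; X3 → P P; Q → TB X4; X4 → TA P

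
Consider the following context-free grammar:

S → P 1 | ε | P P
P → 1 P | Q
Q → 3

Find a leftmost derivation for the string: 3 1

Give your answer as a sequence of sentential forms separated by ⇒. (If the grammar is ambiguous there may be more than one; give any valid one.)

S ⇒ P 1 ⇒ Q 1 ⇒ 3 1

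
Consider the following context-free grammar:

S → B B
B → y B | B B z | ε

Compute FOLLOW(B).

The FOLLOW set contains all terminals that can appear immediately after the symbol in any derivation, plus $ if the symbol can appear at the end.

We compute FOLLOW(B) using the standard algorithm.
FOLLOW(S) starts with {$}.
FIRST(B) = {y, z, ε}
FIRST(S) = {y, z, ε}
FOLLOW(B) = {$, y, z}
FOLLOW(S) = {$}
Therefore, FOLLOW(B) = {$, y, z}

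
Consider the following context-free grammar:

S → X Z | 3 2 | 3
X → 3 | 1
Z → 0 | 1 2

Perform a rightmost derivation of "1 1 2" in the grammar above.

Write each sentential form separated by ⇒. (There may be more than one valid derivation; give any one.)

S ⇒ X Z ⇒ X 1 2 ⇒ 1 1 2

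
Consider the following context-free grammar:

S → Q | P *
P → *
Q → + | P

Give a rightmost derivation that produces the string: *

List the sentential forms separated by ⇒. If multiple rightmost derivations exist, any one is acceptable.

S ⇒ Q ⇒ P ⇒ *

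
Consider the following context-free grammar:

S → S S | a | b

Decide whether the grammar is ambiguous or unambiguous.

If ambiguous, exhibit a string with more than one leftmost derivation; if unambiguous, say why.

Ambiguous - the string 'b b a a' has two distinct leftmost derivations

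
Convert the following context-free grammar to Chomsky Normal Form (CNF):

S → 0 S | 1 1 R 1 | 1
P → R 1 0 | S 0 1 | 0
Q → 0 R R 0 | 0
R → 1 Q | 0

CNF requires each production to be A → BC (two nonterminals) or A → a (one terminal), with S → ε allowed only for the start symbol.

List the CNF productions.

T0 → 0; T1 → 1; S → 1; P → 0; Q → 0; R → 0; S → T0 S; S → T1 X0; X0 → T1 X1; X1 → R T1; P → R X2; X2 → T1 T0; P → S X3; X3 → T0 T1; Q → T0 X4; X4 → R X5; X5 → R T0; R → T1 Q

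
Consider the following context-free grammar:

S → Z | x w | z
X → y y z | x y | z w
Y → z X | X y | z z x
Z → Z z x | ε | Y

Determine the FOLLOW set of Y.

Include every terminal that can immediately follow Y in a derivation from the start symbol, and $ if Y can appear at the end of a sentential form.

We compute FOLLOW(Y) using the standard algorithm.
FOLLOW(S) starts with {$}.
FIRST(S) = {x, y, z, ε}
FIRST(X) = {x, y, z}
FIRST(Y) = {x, y, z}
FIRST(Z) = {x, y, z, ε}
FOLLOW(S) = {$}
FOLLOW(X) = {$, y, z}
FOLLOW(Y) = {$, z}
FOLLOW(Z) = {$, z}
Therefore, FOLLOW(Y) = {$, z}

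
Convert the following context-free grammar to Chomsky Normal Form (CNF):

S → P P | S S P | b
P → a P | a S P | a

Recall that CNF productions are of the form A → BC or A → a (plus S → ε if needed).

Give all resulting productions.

S → b; TA → a; P → a; S → P P; S → S X0; X0 → S P; P → TA P; P → TA X1; X1 → S P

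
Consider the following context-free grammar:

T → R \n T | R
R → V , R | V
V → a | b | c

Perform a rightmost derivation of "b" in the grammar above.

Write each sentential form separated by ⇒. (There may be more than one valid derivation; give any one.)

T ⇒ R ⇒ V ⇒ b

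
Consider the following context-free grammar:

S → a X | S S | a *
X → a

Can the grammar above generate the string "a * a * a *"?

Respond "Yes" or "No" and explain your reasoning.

Yes - a valid derivation exists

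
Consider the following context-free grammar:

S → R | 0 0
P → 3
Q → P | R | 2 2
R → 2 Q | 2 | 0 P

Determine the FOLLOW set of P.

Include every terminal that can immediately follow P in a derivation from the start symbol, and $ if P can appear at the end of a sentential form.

We compute FOLLOW(P) using the standard algorithm.
FOLLOW(S) starts with {$}.
FIRST(P) = {3}
FIRST(Q) = {0, 2, 3}
FIRST(R) = {0, 2}
FIRST(S) = {0, 2}
FOLLOW(P) = {$}
FOLLOW(Q) = {$}
FOLLOW(R) = {$}
FOLLOW(S) = {$}
Therefore, FOLLOW(P) = {$}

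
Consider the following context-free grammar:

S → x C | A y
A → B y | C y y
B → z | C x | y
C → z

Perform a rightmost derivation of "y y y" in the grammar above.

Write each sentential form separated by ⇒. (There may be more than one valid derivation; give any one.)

S ⇒ A y ⇒ B y y ⇒ y y y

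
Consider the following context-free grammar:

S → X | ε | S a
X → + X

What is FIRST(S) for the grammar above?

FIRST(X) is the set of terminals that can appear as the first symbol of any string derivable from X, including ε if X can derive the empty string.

We compute FIRST(S) using the standard algorithm.
FIRST(S) = {+, a, ε}
FIRST(X) = {+}
Therefore, FIRST(S) = {+, a, ε}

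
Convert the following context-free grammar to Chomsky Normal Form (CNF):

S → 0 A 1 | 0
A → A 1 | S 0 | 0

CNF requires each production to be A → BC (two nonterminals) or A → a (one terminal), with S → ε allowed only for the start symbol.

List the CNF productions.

T0 → 0; T1 → 1; S → 0; A → 0; S → T0 X0; X0 → A T1; A → A T1; A → S T0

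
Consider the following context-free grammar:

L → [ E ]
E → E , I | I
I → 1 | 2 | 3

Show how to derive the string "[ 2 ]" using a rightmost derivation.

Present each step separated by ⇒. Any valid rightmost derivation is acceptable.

L ⇒ [ E ] ⇒ [ I ] ⇒ [ 2 ]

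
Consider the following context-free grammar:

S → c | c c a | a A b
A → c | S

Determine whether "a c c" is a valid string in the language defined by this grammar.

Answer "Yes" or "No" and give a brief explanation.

No - no valid derivation exists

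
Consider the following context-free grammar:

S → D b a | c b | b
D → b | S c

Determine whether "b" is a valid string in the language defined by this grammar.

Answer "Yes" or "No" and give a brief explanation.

Yes - a valid derivation exists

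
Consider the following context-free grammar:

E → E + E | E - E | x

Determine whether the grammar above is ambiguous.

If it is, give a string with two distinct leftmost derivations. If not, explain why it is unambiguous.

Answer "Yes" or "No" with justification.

Yes - the string 'x - x + x - x' has two distinct leftmost derivations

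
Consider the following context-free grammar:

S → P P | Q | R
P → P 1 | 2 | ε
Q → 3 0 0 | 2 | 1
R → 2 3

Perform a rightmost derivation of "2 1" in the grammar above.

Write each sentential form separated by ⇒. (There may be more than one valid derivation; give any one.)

S ⇒ P P ⇒ P P 1 ⇒ P 2 1 ⇒ 2 1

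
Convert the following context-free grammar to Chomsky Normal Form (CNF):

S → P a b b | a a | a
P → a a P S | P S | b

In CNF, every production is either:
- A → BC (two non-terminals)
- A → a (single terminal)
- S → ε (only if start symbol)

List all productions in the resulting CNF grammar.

TA → a; TB → b; S → a; P → b; S → P X0; X0 → TA X1; X1 → TB TB; S → TA TA; P → TA X2; X2 → TA X3; X3 → P S; P → P S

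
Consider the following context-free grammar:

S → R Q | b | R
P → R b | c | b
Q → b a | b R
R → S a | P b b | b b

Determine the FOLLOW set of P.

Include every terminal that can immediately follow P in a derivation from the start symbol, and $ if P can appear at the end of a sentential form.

We compute FOLLOW(P) using the standard algorithm.
FOLLOW(S) starts with {$}.
FIRST(P) = {b, c}
FIRST(Q) = {b}
FIRST(R) = {b, c}
FIRST(S) = {b, c}
FOLLOW(P) = {b}
FOLLOW(Q) = {$, a}
FOLLOW(R) = {$, a, b}
FOLLOW(S) = {$, a}
Therefore, FOLLOW(P) = {b}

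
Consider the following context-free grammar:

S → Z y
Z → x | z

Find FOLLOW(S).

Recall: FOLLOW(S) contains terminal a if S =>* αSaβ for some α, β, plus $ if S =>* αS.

We compute FOLLOW(S) using the standard algorithm.
FOLLOW(S) starts with {$}.
FIRST(S) = {x, z}
FIRST(Z) = {x, z}
FOLLOW(S) = {$}
FOLLOW(Z) = {y}
Therefore, FOLLOW(S) = {$}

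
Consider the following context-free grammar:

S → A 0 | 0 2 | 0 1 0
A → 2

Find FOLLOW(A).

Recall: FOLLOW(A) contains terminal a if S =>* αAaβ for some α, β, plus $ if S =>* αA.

We compute FOLLOW(A) using the standard algorithm.
FOLLOW(S) starts with {$}.
FIRST(A) = {2}
FIRST(S) = {0, 2}
FOLLOW(A) = {0}
FOLLOW(S) = {$}
Therefore, FOLLOW(A) = {0}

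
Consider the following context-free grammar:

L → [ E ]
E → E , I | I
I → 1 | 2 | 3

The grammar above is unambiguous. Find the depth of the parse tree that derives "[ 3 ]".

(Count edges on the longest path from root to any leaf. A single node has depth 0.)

3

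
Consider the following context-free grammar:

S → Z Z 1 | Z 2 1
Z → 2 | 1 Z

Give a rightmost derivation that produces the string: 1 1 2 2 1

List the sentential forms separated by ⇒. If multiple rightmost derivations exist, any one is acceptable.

S ⇒ Z 2 1 ⇒ 1 Z 2 1 ⇒ 1 1 Z 2 1 ⇒ 1 1 2 2 1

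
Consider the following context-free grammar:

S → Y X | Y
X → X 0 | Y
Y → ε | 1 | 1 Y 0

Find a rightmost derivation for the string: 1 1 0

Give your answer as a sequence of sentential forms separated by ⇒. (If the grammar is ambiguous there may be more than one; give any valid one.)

S ⇒ Y ⇒ 1 Y 0 ⇒ 1 1 0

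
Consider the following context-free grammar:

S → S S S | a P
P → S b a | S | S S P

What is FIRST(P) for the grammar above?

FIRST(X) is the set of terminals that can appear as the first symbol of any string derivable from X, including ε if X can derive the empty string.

We compute FIRST(P) using the standard algorithm.
FIRST(P) = {a}
FIRST(S) = {a}
Therefore, FIRST(P) = {a}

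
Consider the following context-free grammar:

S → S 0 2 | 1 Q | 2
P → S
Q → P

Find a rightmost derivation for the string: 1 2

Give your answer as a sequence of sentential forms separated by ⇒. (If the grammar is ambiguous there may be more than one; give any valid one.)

S ⇒ 1 Q ⇒ 1 P ⇒ 1 S ⇒ 1 2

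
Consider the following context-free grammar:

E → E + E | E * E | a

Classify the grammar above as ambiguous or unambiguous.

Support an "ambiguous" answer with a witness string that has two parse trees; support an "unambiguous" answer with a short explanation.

Ambiguous - the string 'a * a * a * a' has two distinct parse trees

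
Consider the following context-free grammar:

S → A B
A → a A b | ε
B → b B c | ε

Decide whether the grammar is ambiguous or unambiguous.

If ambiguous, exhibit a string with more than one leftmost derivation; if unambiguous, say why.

Unambiguous - every string in the language has a unique leftmost derivation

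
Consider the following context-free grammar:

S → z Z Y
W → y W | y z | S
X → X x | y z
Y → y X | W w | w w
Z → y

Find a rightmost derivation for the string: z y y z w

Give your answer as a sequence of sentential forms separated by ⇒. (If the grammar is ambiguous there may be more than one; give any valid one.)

S ⇒ z Z Y ⇒ z Z W w ⇒ z Z y z w ⇒ z y y z w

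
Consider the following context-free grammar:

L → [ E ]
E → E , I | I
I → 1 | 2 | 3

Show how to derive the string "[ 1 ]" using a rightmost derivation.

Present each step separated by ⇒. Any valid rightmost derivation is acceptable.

L ⇒ [ E ] ⇒ [ I ] ⇒ [ 1 ]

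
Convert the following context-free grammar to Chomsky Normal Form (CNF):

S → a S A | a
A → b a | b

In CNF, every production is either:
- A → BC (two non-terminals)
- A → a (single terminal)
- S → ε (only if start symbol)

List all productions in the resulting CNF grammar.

TA → a; S → a; TB → b; A → b; S → TA X0; X0 → S A; A → TB TA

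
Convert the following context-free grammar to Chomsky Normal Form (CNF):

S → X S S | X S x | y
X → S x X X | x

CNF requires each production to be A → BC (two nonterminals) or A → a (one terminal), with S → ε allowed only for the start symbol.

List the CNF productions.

TX → x; S → y; X → x; S → X X0; X0 → S S; S → X X1; X1 → S TX; X → S X2; X2 → TX X3; X3 → X X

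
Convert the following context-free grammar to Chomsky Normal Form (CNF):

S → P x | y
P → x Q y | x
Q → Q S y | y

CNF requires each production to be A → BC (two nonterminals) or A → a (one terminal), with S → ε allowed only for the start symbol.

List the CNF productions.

TX → x; S → y; TY → y; P → x; Q → y; S → P TX; P → TX X0; X0 → Q TY; Q → Q X1; X1 → S TY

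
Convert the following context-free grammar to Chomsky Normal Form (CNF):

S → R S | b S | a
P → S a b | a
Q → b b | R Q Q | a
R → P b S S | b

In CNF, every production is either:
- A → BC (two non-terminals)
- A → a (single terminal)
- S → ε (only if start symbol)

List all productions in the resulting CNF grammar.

TB → b; S → a; TA → a; P → a; Q → a; R → b; S → R S; S → TB S; P → S X0; X0 → TA TB; Q → TB TB; Q → R X1; X1 → Q Q; R → P X2; X2 → TB X3; X3 → S S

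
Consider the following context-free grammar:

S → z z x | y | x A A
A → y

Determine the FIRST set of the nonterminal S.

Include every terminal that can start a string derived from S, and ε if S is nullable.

We compute FIRST(S) using the standard algorithm.
FIRST(A) = {y}
FIRST(S) = {x, y, z}
Therefore, FIRST(S) = {x, y, z}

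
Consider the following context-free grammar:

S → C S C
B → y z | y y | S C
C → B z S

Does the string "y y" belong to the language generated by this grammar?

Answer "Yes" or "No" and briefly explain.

No - no valid derivation exists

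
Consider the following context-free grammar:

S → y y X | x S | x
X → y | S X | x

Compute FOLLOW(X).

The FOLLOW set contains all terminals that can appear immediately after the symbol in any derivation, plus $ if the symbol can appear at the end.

We compute FOLLOW(X) using the standard algorithm.
FOLLOW(S) starts with {$}.
FIRST(S) = {x, y}
FIRST(X) = {x, y}
FOLLOW(S) = {$, x, y}
FOLLOW(X) = {$, x, y}
Therefore, FOLLOW(X) = {$, x, y}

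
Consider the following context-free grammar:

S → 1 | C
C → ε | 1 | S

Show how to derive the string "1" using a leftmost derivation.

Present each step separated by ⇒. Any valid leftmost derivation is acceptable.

S ⇒ C ⇒ S ⇒ C ⇒ S ⇒ C ⇒ 1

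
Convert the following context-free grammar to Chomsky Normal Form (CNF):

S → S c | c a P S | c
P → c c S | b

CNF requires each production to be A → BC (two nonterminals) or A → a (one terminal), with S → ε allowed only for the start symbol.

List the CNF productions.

TC → c; TA → a; S → c; P → b; S → S TC; S → TC X0; X0 → TA X1; X1 → P S; P → TC X2; X2 → TC S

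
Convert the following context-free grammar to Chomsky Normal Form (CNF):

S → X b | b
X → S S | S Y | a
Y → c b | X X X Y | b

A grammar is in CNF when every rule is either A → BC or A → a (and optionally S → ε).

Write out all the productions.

TB → b; S → b; X → a; TC → c; Y → b; S → X TB; X → S S; X → S Y; Y → TC TB; Y → X X0; X0 → X X1; X1 → X Y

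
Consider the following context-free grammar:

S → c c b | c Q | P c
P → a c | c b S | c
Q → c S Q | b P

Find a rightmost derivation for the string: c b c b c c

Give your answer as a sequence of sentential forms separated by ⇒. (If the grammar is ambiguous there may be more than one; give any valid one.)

S ⇒ c Q ⇒ c b P ⇒ c b c b S ⇒ c b c b P c ⇒ c b c b c c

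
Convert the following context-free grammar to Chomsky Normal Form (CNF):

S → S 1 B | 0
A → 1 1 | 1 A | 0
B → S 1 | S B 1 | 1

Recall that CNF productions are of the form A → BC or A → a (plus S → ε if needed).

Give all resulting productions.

T1 → 1; S → 0; A → 0; B → 1; S → S X0; X0 → T1 B; A → T1 T1; A → T1 A; B → S T1; B → S X1; X1 → B T1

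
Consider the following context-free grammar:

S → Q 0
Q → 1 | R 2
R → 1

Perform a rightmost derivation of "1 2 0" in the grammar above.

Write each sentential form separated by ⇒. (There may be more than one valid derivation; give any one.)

S ⇒ Q 0 ⇒ R 2 0 ⇒ 1 2 0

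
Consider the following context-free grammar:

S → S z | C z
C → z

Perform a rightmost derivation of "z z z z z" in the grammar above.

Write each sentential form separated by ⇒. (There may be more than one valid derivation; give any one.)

S ⇒ S z ⇒ S z z ⇒ S z z z ⇒ C z z z z ⇒ z z z z z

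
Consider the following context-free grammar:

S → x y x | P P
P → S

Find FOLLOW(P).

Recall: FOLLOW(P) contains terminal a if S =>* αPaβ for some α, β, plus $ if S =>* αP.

We compute FOLLOW(P) using the standard algorithm.
FOLLOW(S) starts with {$}.
FIRST(P) = {x}
FIRST(S) = {x}
FOLLOW(P) = {$, x}
FOLLOW(S) = {$, x}
Therefore, FOLLOW(P) = {$, x}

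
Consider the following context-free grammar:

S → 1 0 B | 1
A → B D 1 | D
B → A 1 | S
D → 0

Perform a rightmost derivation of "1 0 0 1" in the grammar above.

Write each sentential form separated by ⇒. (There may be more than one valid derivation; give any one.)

S ⇒ 1 0 B ⇒ 1 0 A 1 ⇒ 1 0 D 1 ⇒ 1 0 0 1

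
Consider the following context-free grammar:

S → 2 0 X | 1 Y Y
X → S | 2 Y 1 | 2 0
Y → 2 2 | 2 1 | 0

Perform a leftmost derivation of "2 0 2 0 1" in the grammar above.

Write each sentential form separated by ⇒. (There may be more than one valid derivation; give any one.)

S ⇒ 2 0 X ⇒ 2 0 2 Y 1 ⇒ 2 0 2 0 1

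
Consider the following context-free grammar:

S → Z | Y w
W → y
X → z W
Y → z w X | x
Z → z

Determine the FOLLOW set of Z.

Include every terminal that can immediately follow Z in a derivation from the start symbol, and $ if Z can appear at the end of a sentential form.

We compute FOLLOW(Z) using the standard algorithm.
FOLLOW(S) starts with {$}.
FIRST(S) = {x, z}
FIRST(W) = {y}
FIRST(X) = {z}
FIRST(Y) = {x, z}
FIRST(Z) = {z}
FOLLOW(S) = {$}
FOLLOW(W) = {w}
FOLLOW(X) = {w}
FOLLOW(Y) = {w}
FOLLOW(Z) = {$}
Therefore, FOLLOW(Z) = {$}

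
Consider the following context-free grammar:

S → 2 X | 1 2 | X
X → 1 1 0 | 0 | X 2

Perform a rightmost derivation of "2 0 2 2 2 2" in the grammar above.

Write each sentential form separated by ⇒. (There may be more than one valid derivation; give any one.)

S ⇒ 2 X ⇒ 2 X 2 ⇒ 2 X 2 2 ⇒ 2 X 2 2 2 ⇒ 2 X 2 2 2 2 ⇒ 2 0 2 2 2 2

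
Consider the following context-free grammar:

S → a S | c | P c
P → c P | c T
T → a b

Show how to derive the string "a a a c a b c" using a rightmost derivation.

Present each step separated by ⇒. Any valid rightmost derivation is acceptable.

S ⇒ a S ⇒ a a S ⇒ a a a S ⇒ a a a P c ⇒ a a a c T c ⇒ a a a c a b c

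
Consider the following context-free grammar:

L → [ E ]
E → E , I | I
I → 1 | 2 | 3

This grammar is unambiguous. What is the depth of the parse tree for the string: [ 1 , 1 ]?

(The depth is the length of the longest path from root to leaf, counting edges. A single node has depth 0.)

4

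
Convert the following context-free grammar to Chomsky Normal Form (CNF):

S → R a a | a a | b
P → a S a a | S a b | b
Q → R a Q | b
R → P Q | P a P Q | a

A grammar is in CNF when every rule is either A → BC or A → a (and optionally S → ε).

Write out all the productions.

TA → a; S → b; TB → b; P → b; Q → b; R → a; S → R X0; X0 → TA TA; S → TA TA; P → TA X1; X1 → S X2; X2 → TA TA; P → S X3; X3 → TA TB; Q → R X4; X4 → TA Q; R → P Q; R → P X5; X5 → TA X6; X6 → P Q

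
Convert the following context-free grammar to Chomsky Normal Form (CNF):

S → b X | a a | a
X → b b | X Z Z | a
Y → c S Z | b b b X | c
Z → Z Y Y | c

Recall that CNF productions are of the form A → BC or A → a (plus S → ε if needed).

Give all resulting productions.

TB → b; TA → a; S → a; X → a; TC → c; Y → c; Z → c; S → TB X; S → TA TA; X → TB TB; X → X X0; X0 → Z Z; Y → TC X1; X1 → S Z; Y → TB X2; X2 → TB X3; X3 → TB X; Z → Z X4; X4 → Y Y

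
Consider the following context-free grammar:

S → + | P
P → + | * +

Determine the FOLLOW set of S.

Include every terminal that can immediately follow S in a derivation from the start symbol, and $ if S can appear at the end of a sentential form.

We compute FOLLOW(S) using the standard algorithm.
FOLLOW(S) starts with {$}.
FIRST(P) = {*, +}
FIRST(S) = {*, +}
FOLLOW(P) = {$}
FOLLOW(S) = {$}
Therefore, FOLLOW(S) = {$}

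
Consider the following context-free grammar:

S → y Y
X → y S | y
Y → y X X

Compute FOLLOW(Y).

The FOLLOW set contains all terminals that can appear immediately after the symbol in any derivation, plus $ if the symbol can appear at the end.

We compute FOLLOW(Y) using the standard algorithm.
FOLLOW(S) starts with {$}.
FIRST(S) = {y}
FIRST(X) = {y}
FIRST(Y) = {y}
FOLLOW(S) = {$, y}
FOLLOW(X) = {$, y}
FOLLOW(Y) = {$, y}
Therefore, FOLLOW(Y) = {$, y}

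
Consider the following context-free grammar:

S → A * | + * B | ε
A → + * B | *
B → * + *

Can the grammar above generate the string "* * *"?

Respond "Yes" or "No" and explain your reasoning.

No - no valid derivation exists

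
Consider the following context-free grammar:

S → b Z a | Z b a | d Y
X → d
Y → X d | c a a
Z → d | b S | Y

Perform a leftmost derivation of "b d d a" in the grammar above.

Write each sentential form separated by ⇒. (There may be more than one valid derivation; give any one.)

S ⇒ b Z a ⇒ b Y a ⇒ b X d a ⇒ b d d a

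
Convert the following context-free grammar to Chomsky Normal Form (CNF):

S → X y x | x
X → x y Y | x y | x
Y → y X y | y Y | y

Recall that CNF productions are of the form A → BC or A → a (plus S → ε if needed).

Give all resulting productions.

TY → y; TX → x; S → x; X → x; Y → y; S → X X0; X0 → TY TX; X → TX X1; X1 → TY Y; X → TX TY; Y → TY X2; X2 → X TY; Y → TY Y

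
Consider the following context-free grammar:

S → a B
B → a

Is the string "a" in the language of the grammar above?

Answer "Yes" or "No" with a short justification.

No - no valid derivation exists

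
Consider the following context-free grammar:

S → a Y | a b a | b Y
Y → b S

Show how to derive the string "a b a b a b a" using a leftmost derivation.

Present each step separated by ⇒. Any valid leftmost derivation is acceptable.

S ⇒ a Y ⇒ a b S ⇒ a b a Y ⇒ a b a b S ⇒ a b a b a b a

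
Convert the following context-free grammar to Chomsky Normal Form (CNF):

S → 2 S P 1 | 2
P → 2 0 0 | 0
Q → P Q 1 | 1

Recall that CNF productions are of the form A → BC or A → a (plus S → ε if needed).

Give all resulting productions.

T2 → 2; T1 → 1; S → 2; T0 → 0; P → 0; Q → 1; S → T2 X0; X0 → S X1; X1 → P T1; P → T2 X2; X2 → T0 T0; Q → P X3; X3 → Q T1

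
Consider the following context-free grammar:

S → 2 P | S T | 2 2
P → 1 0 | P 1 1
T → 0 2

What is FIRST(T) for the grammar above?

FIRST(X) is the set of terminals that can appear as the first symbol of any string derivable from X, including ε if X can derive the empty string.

We compute FIRST(T) using the standard algorithm.
FIRST(P) = {1}
FIRST(S) = {2}
FIRST(T) = {0}
Therefore, FIRST(T) = {0}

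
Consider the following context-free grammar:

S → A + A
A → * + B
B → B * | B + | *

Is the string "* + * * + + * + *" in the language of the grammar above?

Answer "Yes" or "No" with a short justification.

Yes - a valid derivation exists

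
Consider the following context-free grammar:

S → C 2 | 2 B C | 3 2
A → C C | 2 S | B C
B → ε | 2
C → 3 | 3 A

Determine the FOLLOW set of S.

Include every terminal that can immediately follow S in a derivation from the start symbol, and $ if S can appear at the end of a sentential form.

We compute FOLLOW(S) using the standard algorithm.
FOLLOW(S) starts with {$}.
FIRST(A) = {2, 3}
FIRST(B) = {2, ε}
FIRST(C) = {3}
FIRST(S) = {2, 3}
FOLLOW(A) = {$, 2, 3}
FOLLOW(B) = {3}
FOLLOW(C) = {$, 2, 3}
FOLLOW(S) = {$, 2, 3}
Therefore, FOLLOW(S) = {$, 2, 3}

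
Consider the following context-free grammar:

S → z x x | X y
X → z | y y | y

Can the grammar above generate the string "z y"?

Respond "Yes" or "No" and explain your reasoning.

Yes - a valid derivation exists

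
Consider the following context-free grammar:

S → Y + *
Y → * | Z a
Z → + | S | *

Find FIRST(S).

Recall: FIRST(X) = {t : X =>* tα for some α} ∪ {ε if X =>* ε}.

We compute FIRST(S) using the standard algorithm.
FIRST(S) = {*, +}
FIRST(Y) = {*, +}
FIRST(Z) = {*, +}
Therefore, FIRST(S) = {*, +}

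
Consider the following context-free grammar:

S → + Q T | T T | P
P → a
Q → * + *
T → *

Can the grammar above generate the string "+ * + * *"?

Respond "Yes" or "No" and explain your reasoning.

Yes - a valid derivation exists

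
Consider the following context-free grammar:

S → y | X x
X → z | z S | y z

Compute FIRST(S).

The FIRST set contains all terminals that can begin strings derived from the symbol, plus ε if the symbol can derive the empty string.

We compute FIRST(S) using the standard algorithm.
FIRST(S) = {y, z}
FIRST(X) = {y, z}
Therefore, FIRST(S) = {y, z}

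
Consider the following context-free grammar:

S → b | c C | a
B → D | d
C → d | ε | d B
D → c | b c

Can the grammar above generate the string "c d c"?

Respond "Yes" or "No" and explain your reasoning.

Yes - a valid derivation exists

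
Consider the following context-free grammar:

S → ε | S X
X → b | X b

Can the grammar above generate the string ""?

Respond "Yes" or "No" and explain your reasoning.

Yes - a valid derivation exists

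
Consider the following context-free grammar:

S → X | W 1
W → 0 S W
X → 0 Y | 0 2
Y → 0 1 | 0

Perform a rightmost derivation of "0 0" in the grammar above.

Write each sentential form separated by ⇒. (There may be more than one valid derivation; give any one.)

S ⇒ X ⇒ 0 Y ⇒ 0 0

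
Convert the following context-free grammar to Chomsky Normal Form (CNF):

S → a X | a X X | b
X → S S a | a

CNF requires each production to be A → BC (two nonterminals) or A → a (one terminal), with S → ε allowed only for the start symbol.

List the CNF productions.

TA → a; S → b; X → a; S → TA X; S → TA X0; X0 → X X; X → S X1; X1 → S TA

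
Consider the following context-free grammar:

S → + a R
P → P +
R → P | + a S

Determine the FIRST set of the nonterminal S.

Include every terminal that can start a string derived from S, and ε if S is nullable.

We compute FIRST(S) using the standard algorithm.
FIRST(P) = {}
FIRST(R) = {+}
FIRST(S) = {+}
Therefore, FIRST(S) = {+}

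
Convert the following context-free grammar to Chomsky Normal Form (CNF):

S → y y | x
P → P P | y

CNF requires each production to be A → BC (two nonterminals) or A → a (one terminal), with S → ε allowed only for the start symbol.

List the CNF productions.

TY → y; S → x; P → y; S → TY TY; P → P P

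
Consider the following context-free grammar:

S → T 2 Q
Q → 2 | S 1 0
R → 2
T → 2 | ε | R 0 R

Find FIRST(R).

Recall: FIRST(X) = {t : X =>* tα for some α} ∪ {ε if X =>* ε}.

We compute FIRST(R) using the standard algorithm.
FIRST(Q) = {2}
FIRST(R) = {2}
FIRST(S) = {2}
FIRST(T) = {2, ε}
Therefore, FIRST(R) = {2}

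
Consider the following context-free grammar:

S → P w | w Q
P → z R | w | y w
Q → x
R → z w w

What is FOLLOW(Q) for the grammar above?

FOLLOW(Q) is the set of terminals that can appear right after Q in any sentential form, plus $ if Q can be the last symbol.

We compute FOLLOW(Q) using the standard algorithm.
FOLLOW(S) starts with {$}.
FIRST(P) = {w, y, z}
FIRST(Q) = {x}
FIRST(R) = {z}
FIRST(S) = {w, y, z}
FOLLOW(P) = {w}
FOLLOW(Q) = {$}
FOLLOW(R) = {w}
FOLLOW(S) = {$}
Therefore, FOLLOW(Q) = {$}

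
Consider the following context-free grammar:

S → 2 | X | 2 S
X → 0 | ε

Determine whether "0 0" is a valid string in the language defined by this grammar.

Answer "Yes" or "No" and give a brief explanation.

No - no valid derivation exists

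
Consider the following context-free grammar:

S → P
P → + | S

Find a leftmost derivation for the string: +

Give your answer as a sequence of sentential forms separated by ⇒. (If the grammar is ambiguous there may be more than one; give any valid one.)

S ⇒ P ⇒ S ⇒ P ⇒ +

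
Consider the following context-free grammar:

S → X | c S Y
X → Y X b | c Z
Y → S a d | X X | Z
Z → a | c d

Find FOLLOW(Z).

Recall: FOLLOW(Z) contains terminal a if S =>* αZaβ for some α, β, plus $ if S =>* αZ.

We compute FOLLOW(Z) using the standard algorithm.
FOLLOW(S) starts with {$}.
FIRST(S) = {a, c}
FIRST(X) = {a, c}
FIRST(Y) = {a, c}
FIRST(Z) = {a, c}
FOLLOW(S) = {$, a, c}
FOLLOW(X) = {$, a, b, c}
FOLLOW(Y) = {$, a, c}
FOLLOW(Z) = {$, a, b, c}
Therefore, FOLLOW(Z) = {$, a, b, c}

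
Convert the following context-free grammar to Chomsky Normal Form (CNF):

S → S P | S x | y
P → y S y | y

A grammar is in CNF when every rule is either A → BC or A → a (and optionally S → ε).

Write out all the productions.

TX → x; S → y; TY → y; P → y; S → S P; S → S TX; P → TY X0; X0 → S TY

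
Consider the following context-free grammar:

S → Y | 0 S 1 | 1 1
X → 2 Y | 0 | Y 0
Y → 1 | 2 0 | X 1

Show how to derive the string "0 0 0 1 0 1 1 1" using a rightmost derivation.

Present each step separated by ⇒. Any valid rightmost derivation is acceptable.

S ⇒ 0 S 1 ⇒ 0 0 S 1 1 ⇒ 0 0 Y 1 1 ⇒ 0 0 X 1 1 1 ⇒ 0 0 Y 0 1 1 1 ⇒ 0 0 X 1 0 1 1 1 ⇒ 0 0 0 1 0 1 1 1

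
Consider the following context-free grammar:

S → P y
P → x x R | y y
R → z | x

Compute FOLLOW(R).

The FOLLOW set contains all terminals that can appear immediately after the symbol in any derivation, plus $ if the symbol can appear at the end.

We compute FOLLOW(R) using the standard algorithm.
FOLLOW(S) starts with {$}.
FIRST(P) = {x, y}
FIRST(R) = {x, z}
FIRST(S) = {x, y}
FOLLOW(P) = {y}
FOLLOW(R) = {y}
FOLLOW(S) = {$}
Therefore, FOLLOW(R) = {y}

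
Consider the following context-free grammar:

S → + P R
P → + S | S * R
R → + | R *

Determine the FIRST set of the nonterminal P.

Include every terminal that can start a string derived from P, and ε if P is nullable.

We compute FIRST(P) using the standard algorithm.
FIRST(P) = {+}
FIRST(R) = {+}
FIRST(S) = {+}
Therefore, FIRST(P) = {+}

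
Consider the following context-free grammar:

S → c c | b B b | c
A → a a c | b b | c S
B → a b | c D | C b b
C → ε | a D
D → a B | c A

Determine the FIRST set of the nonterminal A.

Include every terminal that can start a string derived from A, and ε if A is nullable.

We compute FIRST(A) using the standard algorithm.
FIRST(A) = {a, b, c}
FIRST(B) = {a, b, c}
FIRST(C) = {a, ε}
FIRST(D) = {a, c}
FIRST(S) = {b, c}
Therefore, FIRST(A) = {a, b, c}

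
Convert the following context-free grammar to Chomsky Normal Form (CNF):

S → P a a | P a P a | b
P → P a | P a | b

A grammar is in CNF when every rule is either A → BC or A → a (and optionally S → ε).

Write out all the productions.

TA → a; S → b; P → b; S → P X0; X0 → TA TA; S → P X1; X1 → TA X2; X2 → P TA; P → P TA; P → P TA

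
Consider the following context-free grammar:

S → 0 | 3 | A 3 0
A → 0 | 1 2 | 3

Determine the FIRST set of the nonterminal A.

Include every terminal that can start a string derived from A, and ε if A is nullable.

We compute FIRST(A) using the standard algorithm.
FIRST(A) = {0, 1, 3}
FIRST(S) = {0, 1, 3}
Therefore, FIRST(A) = {0, 1, 3}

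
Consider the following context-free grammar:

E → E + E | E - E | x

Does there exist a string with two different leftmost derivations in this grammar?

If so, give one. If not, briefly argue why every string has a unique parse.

Yes - the string 'x + x - x + x' has two distinct leftmost derivations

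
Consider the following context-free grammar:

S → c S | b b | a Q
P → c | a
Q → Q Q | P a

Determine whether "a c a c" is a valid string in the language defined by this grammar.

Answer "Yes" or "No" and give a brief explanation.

No - no valid derivation exists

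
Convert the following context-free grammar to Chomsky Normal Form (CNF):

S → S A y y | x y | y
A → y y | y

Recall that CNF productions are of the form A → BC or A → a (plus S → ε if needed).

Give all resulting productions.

TY → y; TX → x; S → y; A → y; S → S X0; X0 → A X1; X1 → TY TY; S → TX TY; A → TY TY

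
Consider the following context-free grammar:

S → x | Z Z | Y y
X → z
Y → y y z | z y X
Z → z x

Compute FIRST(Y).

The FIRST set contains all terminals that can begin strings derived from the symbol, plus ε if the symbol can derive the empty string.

We compute FIRST(Y) using the standard algorithm.
FIRST(S) = {x, y, z}
FIRST(X) = {z}
FIRST(Y) = {y, z}
FIRST(Z) = {z}
Therefore, FIRST(Y) = {y, z}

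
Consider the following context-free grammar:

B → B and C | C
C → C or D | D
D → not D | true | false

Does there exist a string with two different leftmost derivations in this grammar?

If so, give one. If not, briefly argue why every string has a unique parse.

No - every string in the language has a unique leftmost derivation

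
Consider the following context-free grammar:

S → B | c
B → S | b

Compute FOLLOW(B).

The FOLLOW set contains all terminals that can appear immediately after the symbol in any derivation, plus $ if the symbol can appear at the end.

We compute FOLLOW(B) using the standard algorithm.
FOLLOW(S) starts with {$}.
FIRST(B) = {b, c}
FIRST(S) = {b, c}
FOLLOW(B) = {$}
FOLLOW(S) = {$}
Therefore, FOLLOW(B) = {$}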